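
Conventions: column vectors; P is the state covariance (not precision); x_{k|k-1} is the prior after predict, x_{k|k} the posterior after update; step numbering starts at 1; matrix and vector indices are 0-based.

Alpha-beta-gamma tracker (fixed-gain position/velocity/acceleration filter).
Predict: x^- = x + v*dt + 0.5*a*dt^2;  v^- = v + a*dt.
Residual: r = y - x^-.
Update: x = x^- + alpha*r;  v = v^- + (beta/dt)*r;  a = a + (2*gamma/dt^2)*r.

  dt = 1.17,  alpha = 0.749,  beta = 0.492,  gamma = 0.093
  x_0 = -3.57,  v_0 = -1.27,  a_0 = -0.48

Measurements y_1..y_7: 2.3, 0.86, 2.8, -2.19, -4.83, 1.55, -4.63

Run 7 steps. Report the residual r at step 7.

step 1: x_pred=-5.3844  r=7.6844  x^+=0.3712  v^+=1.3998  a^+=0.5641
step 2: x_pred=2.3951  r=-1.5351  x^+=1.2453  v^+=1.4143  a^+=0.3555
step 3: x_pred=3.1434  r=-0.3434  x^+=2.8862  v^+=1.6859  a^+=0.3089
step 4: x_pred=5.0701  r=-7.2601  x^+=-0.3677  v^+=-1.0057  a^+=-0.6776
step 5: x_pred=-2.0081  r=-2.8219  x^+=-4.1217  v^+=-2.9851  a^+=-1.0610
step 6: x_pred=-8.3405  r=9.8905  x^+=-0.9325  v^+=-0.0674  a^+=0.2829
step 7: x_pred=-0.8178  r=-3.8122  x^+=-3.6731  v^+=-1.3395  a^+=-0.2351

resid = -3.8122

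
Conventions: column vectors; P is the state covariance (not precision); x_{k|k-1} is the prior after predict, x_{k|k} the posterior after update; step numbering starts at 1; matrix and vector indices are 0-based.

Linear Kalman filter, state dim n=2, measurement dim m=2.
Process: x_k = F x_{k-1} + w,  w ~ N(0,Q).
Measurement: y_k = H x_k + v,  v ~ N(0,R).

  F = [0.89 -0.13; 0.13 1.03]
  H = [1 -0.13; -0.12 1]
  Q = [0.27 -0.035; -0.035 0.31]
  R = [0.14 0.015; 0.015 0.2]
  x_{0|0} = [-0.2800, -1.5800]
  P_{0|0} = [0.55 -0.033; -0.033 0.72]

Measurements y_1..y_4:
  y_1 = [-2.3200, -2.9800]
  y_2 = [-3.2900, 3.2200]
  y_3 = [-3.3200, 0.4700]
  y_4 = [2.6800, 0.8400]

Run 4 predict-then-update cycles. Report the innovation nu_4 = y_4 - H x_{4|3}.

innov = [5.4747, 0.5225]

step 1: x^-=[-0.0438, -1.6638]  P^-=[0.7255 -0.0975; -0.0975 1.0743]  S=[0.9090 -0.3107; -0.3107 1.3081]  K=[0.8313 0.0564; 0.0249 0.8361]  nu=[-2.4925, -1.3215]  x^+=[-2.1904, -2.8308]  P^+=[0.1222 0.0384; 0.0384 0.1722]
step 2: x^-=[-1.5815, -3.2005]  P^-=[0.3608 -0.0093; -0.0093 0.5050]  S=[0.5118 -0.1035; -0.1035 0.7125]  K=[0.7134 0.0297; -0.0030 0.7100]  nu=[-2.1246, 6.2307]  x^+=[-2.9122, 1.2297]  P^+=[0.1041 0.0291; 0.0291 0.1454]
step 3: x^-=[-2.7517, 0.8880]  P^-=[0.3482 -0.0162; -0.0162 0.4739]  S=[0.5004 -0.1049; -0.1049 0.6828]  K=[0.7049 0.0233; -0.0098 0.6954]  nu=[-0.4529, -0.7482]  x^+=[-3.0884, 0.3722]  P^+=[0.1026 0.0275; 0.0275 0.1422]
step 4: x^-=[-2.7970, -0.0182]  P^-=[0.3473 -0.0174; -0.0174 0.4700]  S=[0.4998 -0.1054; -0.1054 0.6792]  K=[0.7042 0.0224; -0.0108 0.6934]  nu=[5.4747, 0.5225]  x^+=[1.0698, 0.2853]  P^+=[0.1025 0.0273; 0.0273 0.1418]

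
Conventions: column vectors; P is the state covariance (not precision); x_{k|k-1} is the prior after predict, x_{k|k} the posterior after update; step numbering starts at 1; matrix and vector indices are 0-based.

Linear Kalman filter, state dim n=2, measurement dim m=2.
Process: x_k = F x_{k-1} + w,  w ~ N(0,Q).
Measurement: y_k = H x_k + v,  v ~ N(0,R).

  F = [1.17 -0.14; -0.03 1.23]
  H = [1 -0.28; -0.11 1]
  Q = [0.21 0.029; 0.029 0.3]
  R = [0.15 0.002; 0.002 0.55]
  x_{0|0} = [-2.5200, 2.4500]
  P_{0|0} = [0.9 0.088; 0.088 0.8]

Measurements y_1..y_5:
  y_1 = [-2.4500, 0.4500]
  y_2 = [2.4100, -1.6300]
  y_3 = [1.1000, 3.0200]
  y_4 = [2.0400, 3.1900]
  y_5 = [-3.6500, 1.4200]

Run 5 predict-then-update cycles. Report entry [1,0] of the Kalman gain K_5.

step 1: x^-=[-3.2914, 3.0891]  P^-=[1.4289 -0.0133; -0.0133 1.5046]  S=[1.7043 -0.5902; -0.5902 2.0749]  K=[0.9009 0.1741; -0.0040 0.7247]  nu=[1.7063, -3.0012]  x^+=[-2.2767, 0.9072]  P^+=[0.1680 0.1160; 0.1160 0.4114]
step 2: x^-=[-2.7907, 1.1841]  P^-=[0.4100 0.1197; 0.1197 0.9139]  S=[0.5646 -0.1756; -0.1756 1.4426]  K=[0.7097 0.1381; -0.0488 0.6185]  nu=[5.5322, -3.1211]  x^+=[0.7047, -1.0164]  P^+=[0.1325 0.0920; 0.0920 0.3502]
step 3: x^-=[0.9668, -1.2714]  P^-=[0.3681 0.0968; 0.0968 0.8231]  S=[0.5284 -0.1692; -0.1692 1.3563]  K=[0.6860 0.1271; -0.0637 0.5911]  nu=[-0.2228, 4.3977]  x^+=[1.3728, 1.3423]  P^+=[0.1270 0.0852; 0.0852 0.3344]
step 4: x^-=[1.4183, 1.6098]  P^-=[0.3625 0.0900; 0.0900 0.7997]  S=[0.5248 -0.1690; -0.1690 1.3342]  K=[0.6827 0.1240; -0.0673 0.5834]  nu=[1.0725, 1.7362]  x^+=[2.3658, 2.5505]  P^+=[0.1260 0.0834; 0.0834 0.3299]
step 5: x^-=[2.4109, 3.0662]  P^-=[0.3616 0.0882; 0.0882 0.7931]  S=[0.5244 -0.1689; -0.1689 1.3280]  K=[0.6822 0.1232; -0.0680 0.5812]  nu=[-5.2024, -1.3810]  x^+=[-1.3083, 2.6175]  P^+=[0.1258 0.0830; 0.0830 0.3287]

K[1,0] = -0.0680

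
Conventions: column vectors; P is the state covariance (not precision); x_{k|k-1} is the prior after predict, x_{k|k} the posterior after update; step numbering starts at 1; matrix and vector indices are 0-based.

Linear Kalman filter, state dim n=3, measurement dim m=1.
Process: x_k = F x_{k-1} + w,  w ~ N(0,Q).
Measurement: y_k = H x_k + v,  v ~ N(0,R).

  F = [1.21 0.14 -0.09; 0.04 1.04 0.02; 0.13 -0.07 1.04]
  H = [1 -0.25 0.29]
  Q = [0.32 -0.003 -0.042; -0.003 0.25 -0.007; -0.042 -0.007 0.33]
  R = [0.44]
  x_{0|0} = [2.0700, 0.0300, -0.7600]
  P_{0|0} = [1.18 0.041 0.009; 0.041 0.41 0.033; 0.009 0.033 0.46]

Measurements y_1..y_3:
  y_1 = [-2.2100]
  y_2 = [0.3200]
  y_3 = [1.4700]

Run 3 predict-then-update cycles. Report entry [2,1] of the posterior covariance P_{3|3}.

P_post[2,1] = -0.0301

step 1: x^-=[2.5773, 0.0988, -0.5234]  P^-=[2.0705 0.1620 0.1100; 0.1620 0.7003 0.0203; 0.1100 0.0203 0.8464]  S=[2.6053]  K=[0.7914; -0.0028; 0.1345]  nu=[-4.6108]  x^+=[-1.0718, 0.1115, -1.1435]  P^+=[0.4387 0.1677 -0.1673; 0.1677 0.7003 0.0213; -0.1673 0.0213 0.7992]
step 2: x^-=[-1.1783, 0.0502, -1.3364]  P^-=[1.0751 0.3253 -0.2711; 0.3253 1.0230 -0.0013; -0.2711 -0.0013 1.1539]  S=[1.3564]  K=[0.6747; 0.0510; 0.0471]  nu=[1.8985]  x^+=[0.1026, 0.1471, -1.2471]  P^+=[0.4577 0.2786 -0.3142; 0.2786 1.0195 -0.0045; -0.3142 -0.0045 1.1509]
step 3: x^-=[0.2570, 0.1322, -1.2939]  P^-=[1.1823 0.5117 -0.4986; 0.5117 1.3764 -0.0368; -0.4986 -0.0368 1.4982]  S=[1.2946]  K=[0.7027; 0.1212; -0.0425]  nu=[1.6213]  x^+=[1.3963, 0.3286, -1.3628]  P^+=[0.5430 0.4014 -0.4600; 0.4014 1.3574 -0.0301; -0.4600 -0.0301 1.4959]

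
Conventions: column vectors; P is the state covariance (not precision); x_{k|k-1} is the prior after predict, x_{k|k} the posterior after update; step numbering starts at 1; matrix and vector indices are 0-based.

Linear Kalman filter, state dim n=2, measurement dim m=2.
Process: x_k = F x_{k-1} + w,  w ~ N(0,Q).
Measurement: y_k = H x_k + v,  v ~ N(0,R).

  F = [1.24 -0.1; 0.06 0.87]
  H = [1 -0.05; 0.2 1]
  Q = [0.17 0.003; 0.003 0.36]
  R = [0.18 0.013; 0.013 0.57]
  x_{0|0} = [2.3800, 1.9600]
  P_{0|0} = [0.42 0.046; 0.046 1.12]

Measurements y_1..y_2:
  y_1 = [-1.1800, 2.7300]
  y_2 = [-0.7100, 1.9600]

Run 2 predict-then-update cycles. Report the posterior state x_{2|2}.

step 1: x^-=[2.7552, 1.8480]  P^-=[0.8156 -0.0138; -0.0138 1.2140]  S=[1.0000 0.1017; 0.1017 1.8111]  K=[0.8125 0.0368; -0.1434 0.6768]  nu=[-3.8428, 0.3310]  x^+=[-0.3550, 2.6230]  P^+=[0.1468 0.0022; 0.0022 0.3835]
step 2: x^-=[-0.7025, 2.2607]  P^-=[0.3991 -0.0171; -0.0171 0.6510]  S=[0.5824 0.0433; 0.0433 1.2301]  K=[0.6847 0.0269; -0.1248 0.5308]  nu=[0.1056, -0.1602]  x^+=[-0.6346, 2.1625]  P^+=[0.1236 -0.0005; -0.0005 0.3011]

x_post = [-0.6346, 2.1625]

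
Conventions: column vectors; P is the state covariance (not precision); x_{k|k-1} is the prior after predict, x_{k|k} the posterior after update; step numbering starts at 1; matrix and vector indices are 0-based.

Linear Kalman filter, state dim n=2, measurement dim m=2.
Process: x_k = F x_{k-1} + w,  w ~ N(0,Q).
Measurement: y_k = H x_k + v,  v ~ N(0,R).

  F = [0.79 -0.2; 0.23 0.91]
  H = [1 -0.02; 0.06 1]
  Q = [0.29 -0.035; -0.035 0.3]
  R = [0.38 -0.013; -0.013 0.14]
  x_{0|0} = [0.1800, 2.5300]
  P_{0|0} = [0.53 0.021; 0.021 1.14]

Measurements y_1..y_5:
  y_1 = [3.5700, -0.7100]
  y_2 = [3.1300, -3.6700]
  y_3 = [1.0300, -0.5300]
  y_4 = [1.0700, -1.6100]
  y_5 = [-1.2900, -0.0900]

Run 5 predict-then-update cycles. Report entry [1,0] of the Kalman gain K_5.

step 1: x^-=[-0.3638, 2.3437]  P^-=[0.6597 -0.1320; -0.1320 1.2809]  S=[1.0455 -0.1309; -0.1309 1.4074]  K=[0.6327 -0.0068; -0.0380 0.9009]  nu=[3.9807, -3.0319]  x^+=[2.1754, -0.5390]  P^+=[0.2400 -0.0236; -0.0236 0.1280]
step 2: x^-=[1.8264, 0.0098]  P^-=[0.4524 -0.0306; -0.0306 0.4089]  S=[0.8338 -0.0246; -0.0246 0.5468]  K=[0.5438 0.0182; -0.0246 0.7432]  nu=[1.3038, -3.7894]  x^+=[2.4666, -2.8387]  P^+=[0.2061 -0.0169; -0.0169 0.1054]
step 3: x^-=[2.5163, -2.0159]  P^-=[0.4282 -0.0281; -0.0281 0.3911]  S=[0.8095 -0.0232; -0.0232 0.5293]  K=[0.5302 0.0187; -0.0233 0.7347]  nu=[-1.5266, 1.3349]  x^+=[1.7319, -0.9995]  P^+=[0.2009 -0.0163; -0.0163 0.1041]
step 4: x^-=[1.5681, -0.5112]  P^-=[0.4247 -0.0284; -0.0284 0.3900]  S=[0.8060 -0.0237; -0.0237 0.5282]  K=[0.5282 0.0181; -0.0234 0.7342]  nu=[-0.5083, -1.1929]  x^+=[1.2780, -1.3752]  P^+=[0.2001 -0.0163; -0.0163 0.1041]
step 5: x^-=[1.2846, -0.9575]  P^-=[0.4242 -0.0286; -0.0286 0.3899]  S=[0.8055 -0.0239; -0.0239 0.5280]  K=[0.5279 0.0180; -0.0234 0.7342]  nu=[-2.5938, 0.7904]  x^+=[-0.0704, -0.3165]  P^+=[0.2000 -0.0163; -0.0163 0.1041]

K[1,0] = -0.0234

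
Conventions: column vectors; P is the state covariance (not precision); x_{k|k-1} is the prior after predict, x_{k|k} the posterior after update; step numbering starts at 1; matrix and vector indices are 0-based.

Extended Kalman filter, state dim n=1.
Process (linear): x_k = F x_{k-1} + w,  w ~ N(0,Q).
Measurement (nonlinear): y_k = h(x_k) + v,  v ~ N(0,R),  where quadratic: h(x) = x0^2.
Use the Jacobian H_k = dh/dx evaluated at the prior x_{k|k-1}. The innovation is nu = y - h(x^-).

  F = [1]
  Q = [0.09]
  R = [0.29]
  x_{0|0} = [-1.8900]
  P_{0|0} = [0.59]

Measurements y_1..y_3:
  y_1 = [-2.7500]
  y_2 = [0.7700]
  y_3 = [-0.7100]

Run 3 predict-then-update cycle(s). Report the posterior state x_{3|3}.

step 1: x^-=[-1.8900]  P^-=[0.6800]  H_jac=[-3.7800]  S=[10.0061]  K=[-0.2569]  nu=[-6.3221]  x^+=[-0.2660]  P^+=[0.0197]
step 2: x^-=[-0.2660]  P^-=[0.1097]  H_jac=[-0.5319]  S=[0.3210]  K=[-0.1818]  nu=[0.6993]  x^+=[-0.3931]  P^+=[0.0991]
step 3: x^-=[-0.3931]  P^-=[0.1891]  H_jac=[-0.7861]  S=[0.4069]  K=[-0.3654]  nu=[-0.8645]  x^+=[-0.0772]  P^+=[0.1348]

x_post = [-0.0772]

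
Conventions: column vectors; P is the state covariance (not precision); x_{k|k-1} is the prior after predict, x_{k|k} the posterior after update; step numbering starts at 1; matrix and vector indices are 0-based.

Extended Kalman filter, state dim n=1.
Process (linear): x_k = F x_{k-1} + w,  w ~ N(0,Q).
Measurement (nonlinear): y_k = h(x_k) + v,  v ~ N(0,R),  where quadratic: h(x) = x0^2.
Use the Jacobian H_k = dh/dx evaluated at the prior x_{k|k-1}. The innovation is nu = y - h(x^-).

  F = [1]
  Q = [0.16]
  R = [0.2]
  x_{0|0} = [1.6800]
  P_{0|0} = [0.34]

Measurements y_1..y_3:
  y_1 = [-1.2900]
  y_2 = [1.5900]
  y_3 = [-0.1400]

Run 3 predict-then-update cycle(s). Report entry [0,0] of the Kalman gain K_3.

K[0,0] = 0.3839

step 1: x^-=[1.6800]  P^-=[0.5000]  H_jac=[3.3600]  S=[5.8448]  K=[0.2874]  nu=[-4.1124]  x^+=[0.4980]  P^+=[0.0171]
step 2: x^-=[0.4980]  P^-=[0.1771]  H_jac=[0.9959]  S=[0.3757]  K=[0.4695]  nu=[1.3420]  x^+=[1.1281]  P^+=[0.0943]
step 3: x^-=[1.1281]  P^-=[0.2543]  H_jac=[2.2562]  S=[1.4944]  K=[0.3839]  nu=[-1.4126]  x^+=[0.5858]  P^+=[0.0340]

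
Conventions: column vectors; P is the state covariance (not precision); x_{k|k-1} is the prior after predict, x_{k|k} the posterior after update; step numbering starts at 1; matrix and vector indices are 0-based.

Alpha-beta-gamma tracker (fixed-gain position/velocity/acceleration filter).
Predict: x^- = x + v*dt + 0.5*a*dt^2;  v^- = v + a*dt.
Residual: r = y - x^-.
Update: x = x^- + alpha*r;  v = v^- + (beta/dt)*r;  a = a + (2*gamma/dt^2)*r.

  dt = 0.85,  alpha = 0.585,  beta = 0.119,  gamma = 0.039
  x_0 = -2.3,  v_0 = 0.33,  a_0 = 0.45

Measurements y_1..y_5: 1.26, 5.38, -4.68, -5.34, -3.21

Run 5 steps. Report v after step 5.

v_post = 0.2790

step 1: x_pred=-1.8569  r=3.1169  x^+=-0.0335  v^+=1.1489  a^+=0.7865
step 2: x_pred=1.2271  r=4.1529  x^+=3.6566  v^+=2.3988  a^+=1.2348
step 3: x_pred=6.1416  r=-10.8216  x^+=-0.1890  v^+=1.9334  a^+=0.0666
step 4: x_pred=1.4784  r=-6.8184  x^+=-2.5104  v^+=1.0354  a^+=-0.6696
step 5: x_pred=-1.8722  r=-1.3378  x^+=-2.6548  v^+=0.2790  a^+=-0.8140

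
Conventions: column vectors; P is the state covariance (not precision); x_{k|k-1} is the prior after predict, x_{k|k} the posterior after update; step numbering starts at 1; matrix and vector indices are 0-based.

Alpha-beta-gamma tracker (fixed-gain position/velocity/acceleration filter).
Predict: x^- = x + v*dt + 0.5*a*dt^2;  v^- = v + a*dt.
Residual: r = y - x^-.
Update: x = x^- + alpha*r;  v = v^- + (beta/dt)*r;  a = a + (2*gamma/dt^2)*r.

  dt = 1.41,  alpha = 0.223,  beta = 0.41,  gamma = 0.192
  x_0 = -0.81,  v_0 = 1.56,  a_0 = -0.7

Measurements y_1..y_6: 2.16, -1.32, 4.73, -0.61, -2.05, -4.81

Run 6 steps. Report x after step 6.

x_post = -3.6318

step 1: x_pred=0.6938  r=1.4662  x^+=1.0207  v^+=0.9994  a^+=-0.4168
step 2: x_pred=2.0155  r=-3.3355  x^+=1.2717  v^+=-0.5582  a^+=-1.0610
step 3: x_pred=-0.5702  r=5.3002  x^+=0.6118  v^+=-0.5131  a^+=-0.0373
step 4: x_pred=-0.1488  r=-0.4612  x^+=-0.2517  v^+=-0.6999  a^+=-0.1264
step 5: x_pred=-1.3641  r=-0.6859  x^+=-1.5171  v^+=-1.0775  a^+=-0.2589
step 6: x_pred=-3.2937  r=-1.5163  x^+=-3.6318  v^+=-1.8834  a^+=-0.5517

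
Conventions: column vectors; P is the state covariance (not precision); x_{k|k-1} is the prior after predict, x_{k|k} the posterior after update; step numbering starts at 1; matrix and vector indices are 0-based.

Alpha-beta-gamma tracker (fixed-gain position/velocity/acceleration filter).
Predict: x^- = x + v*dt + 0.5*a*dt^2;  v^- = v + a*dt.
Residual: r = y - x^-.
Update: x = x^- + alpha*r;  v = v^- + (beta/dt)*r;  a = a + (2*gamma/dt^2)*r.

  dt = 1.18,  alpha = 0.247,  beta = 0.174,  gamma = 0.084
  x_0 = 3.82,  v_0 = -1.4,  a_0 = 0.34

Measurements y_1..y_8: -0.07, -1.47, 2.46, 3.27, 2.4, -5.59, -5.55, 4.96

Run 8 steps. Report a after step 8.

a_post = -0.5395

step 1: x_pred=2.4047  r=-2.4747  x^+=1.7935  v^+=-1.3637  a^+=0.0414
step 2: x_pred=0.2131  r=-1.6831  x^+=-0.2026  v^+=-1.5630  a^+=-0.1617
step 3: x_pred=-2.1595  r=4.6195  x^+=-1.0185  v^+=-1.0726  a^+=0.3957
step 4: x_pred=-2.0087  r=5.2787  x^+=-0.7049  v^+=0.1727  a^+=1.0326
step 5: x_pred=0.2179  r=2.1821  x^+=0.7568  v^+=1.7130  a^+=1.2959
step 6: x_pred=3.6804  r=-9.2704  x^+=1.3906  v^+=1.8752  a^+=0.1774
step 7: x_pred=3.7268  r=-9.2768  x^+=1.4354  v^+=0.7165  a^+=-0.9419
step 8: x_pred=1.6252  r=3.3348  x^+=2.4489  v^+=0.0968  a^+=-0.5395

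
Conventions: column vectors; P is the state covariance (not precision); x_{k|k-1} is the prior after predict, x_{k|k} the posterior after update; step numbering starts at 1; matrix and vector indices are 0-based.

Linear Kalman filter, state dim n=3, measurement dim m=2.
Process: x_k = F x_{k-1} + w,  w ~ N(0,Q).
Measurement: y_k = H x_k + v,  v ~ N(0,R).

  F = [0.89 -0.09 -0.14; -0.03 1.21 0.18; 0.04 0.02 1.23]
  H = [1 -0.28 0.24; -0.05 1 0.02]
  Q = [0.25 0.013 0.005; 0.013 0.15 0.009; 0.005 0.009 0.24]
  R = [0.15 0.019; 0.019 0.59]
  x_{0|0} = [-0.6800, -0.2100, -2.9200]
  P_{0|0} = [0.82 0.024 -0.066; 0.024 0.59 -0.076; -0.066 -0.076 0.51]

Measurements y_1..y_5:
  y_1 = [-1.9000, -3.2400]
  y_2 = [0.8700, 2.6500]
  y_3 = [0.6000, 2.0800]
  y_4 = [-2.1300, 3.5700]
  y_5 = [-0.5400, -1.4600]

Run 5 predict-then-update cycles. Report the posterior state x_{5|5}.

step 1: x^-=[-0.1775, -0.7593, -3.6230]  P^-=[0.9250 -0.0568 -0.1176; -0.0568 0.9969 0.0249; -0.1176 0.0249 1.0029]  S=[1.1829 -0.3543; -0.3543 1.5966]  K=[0.8053 0.1127; -0.0978 0.6048; 0.1154 0.0575]  nu=[-1.0656, -2.4171]  x^+=[-1.3079, -2.1170, -3.8848]  P^+=[0.2019 0.0962 -0.2168; 0.0962 0.3597 0.0055; -0.2168 0.0055 0.9866]
step 2: x^-=[-0.4296, -3.2216, -4.8730]  P^-=[0.4709 0.0108 -0.3938; 0.0108 0.7065 0.2552; -0.3938 0.2552 1.7122]  S=[0.5456 -0.1266; -0.1266 1.3083]  K=[0.6964 0.0516; -0.1069 0.5332; -0.0457 0.2318]  nu=[1.5671, 5.9476]  x^+=[0.9685, -0.2180, -3.5658]  P^+=[0.2120 0.0617 -0.3719; 0.0617 0.3139 0.0846; -0.3719 0.0846 1.6381]
step 3: x^-=[1.3808, -0.9347, -4.3515]  P^-=[0.5375 -0.0783 -0.6839; -0.0783 0.6993 0.5192; -0.6839 0.5192 2.6863]  S=[0.5429 -0.1540; -0.1540 1.3217]  K=[0.7266 -0.0053; -0.1265 0.5252; -0.2167 0.4341]  nu=[0.0019, 3.1708]  x^+=[1.3653, 0.7302, -2.9756]  P^+=[0.2496 0.0341 -0.5466; 0.0341 0.3056 0.1770; -0.5466 0.1770 2.3828]
step 4: x^-=[1.5660, 0.3070, -3.5908]  P^-=[0.6321 -0.1729 -1.0119; -0.1729 0.7554 0.8256; -1.0119 0.8256 3.8005]  S=[0.5604 -0.1958; -0.1958 1.4008]  K=[0.7622 -0.0539; -0.1448 0.5370; -0.3712 0.6279]  nu=[-2.7483, 3.4131]  x^+=[-0.7126, 2.5377, -0.4277]  P^+=[0.2864 0.0112 -0.7083; 0.0112 0.3093 0.2664; -0.7083 0.2664 3.0798]
step 5: x^-=[-0.8027, 3.0150, -0.5039]  P^-=[0.7212 -0.2598 -1.3172; -0.2598 0.8258 1.1170; -1.3172 1.1170 4.8435]  S=[0.5780 -0.2372; -0.2372 1.4928]  K=[0.7895 -0.0904; -0.1594 0.5515; -0.4890 0.7796]  nu=[1.2279, -4.5051]  x^+=[0.5739, 0.3347, -4.6163]  P^+=[0.3148 -0.0059 -0.8324; -0.0059 0.3153 0.3367; -0.8324 0.3367 3.6172]

x_post = [0.5739, 0.3347, -4.6163]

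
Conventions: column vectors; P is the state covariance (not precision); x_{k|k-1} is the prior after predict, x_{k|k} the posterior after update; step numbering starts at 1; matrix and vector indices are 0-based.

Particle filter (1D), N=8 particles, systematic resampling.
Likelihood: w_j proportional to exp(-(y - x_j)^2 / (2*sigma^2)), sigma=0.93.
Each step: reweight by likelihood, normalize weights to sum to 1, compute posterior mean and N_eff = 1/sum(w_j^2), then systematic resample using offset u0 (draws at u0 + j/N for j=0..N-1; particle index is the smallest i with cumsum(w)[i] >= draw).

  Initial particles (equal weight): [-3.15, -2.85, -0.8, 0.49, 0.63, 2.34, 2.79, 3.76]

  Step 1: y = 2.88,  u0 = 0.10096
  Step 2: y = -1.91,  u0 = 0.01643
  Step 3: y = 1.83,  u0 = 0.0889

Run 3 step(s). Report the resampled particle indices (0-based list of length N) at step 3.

step 1: w=[0.0000, 0.0000, 0.0002, 0.0143, 0.0208, 0.3287, 0.3873, 0.2487]  mean=2.8048  Neff=3.1199  idx=[5, 5, 5, 6, 6, 6, 7, 7]
step 2: w=[0.3037, 0.3037, 0.3037, 0.0296, 0.0296, 0.0296, 0.0001, 0.0001]  mean=2.3802  Neff=3.5805  idx=[0, 0, 0, 1, 1, 2, 2, 2]
step 3: w=[0.1250, 0.1250, 0.1250, 0.1250, 0.1250, 0.1250, 0.1250, 0.1250]  mean=2.3400  Neff=8.0000  idx=[0, 1, 2, 3, 4, 5, 6, 7]

resampled_idx = [0, 1, 2, 3, 4, 5, 6, 7]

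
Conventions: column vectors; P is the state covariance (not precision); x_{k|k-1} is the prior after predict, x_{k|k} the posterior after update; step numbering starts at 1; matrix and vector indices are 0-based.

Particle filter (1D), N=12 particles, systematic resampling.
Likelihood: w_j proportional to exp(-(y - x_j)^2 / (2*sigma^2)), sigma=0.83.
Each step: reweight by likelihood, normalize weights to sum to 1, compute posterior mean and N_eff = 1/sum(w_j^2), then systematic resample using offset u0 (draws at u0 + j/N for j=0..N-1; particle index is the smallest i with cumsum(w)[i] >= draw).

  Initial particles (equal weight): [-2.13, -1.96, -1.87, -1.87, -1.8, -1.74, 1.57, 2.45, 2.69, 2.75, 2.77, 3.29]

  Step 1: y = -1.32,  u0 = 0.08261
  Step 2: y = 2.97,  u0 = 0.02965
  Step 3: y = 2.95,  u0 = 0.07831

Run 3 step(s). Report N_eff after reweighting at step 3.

step 1: w=[0.1322, 0.1581, 0.1709, 0.1709, 0.1801, 0.1873, 0.0005, 0.0000, 0.0000, 0.0000, 0.0000, 0.0000]  mean=-1.8799  Neff=5.9383  idx=[0, 1, 1, 2, 2, 3, 3, 4, 4, 5, 5, 5]
step 2: w=[0.0097, 0.0333, 0.0333, 0.0631, 0.0631, 0.0631, 0.0631, 0.1028, 0.1028, 0.1553, 0.1553, 0.1553]  mean=-1.8036  Neff=8.9528  idx=[1, 3, 4, 6, 7, 8, 8, 9, 10, 10, 11, 11]
step 3: w=[0.0256, 0.0484, 0.0484, 0.0484, 0.0787, 0.0787, 0.0787, 0.1187, 0.1187, 0.1187, 0.1187, 0.1187]  mean=-1.7787  Neff=10.3482  idx=[2, 3, 4, 6, 7, 7, 8, 9, 9, 10, 11, 11]

N_eff = 10.3482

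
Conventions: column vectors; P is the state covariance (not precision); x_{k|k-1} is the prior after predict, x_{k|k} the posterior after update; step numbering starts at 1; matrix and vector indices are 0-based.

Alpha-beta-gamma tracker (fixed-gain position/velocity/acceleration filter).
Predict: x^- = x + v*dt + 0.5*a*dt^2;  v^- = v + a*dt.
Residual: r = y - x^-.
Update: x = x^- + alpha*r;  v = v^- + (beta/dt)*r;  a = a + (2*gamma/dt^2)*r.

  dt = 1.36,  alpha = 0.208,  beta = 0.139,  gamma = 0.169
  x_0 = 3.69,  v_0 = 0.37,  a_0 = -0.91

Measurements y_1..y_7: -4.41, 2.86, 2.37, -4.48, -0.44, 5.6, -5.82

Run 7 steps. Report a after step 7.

a_post = 2.7574

step 1: x_pred=3.3516  r=-7.7616  x^+=1.7372  v^+=-1.6609  a^+=-2.3284
step 2: x_pred=-2.6749  r=5.5349  x^+=-1.5236  v^+=-4.2618  a^+=-1.3169
step 3: x_pred=-8.5375  r=10.9075  x^+=-6.2688  v^+=-4.9380  a^+=0.6763
step 4: x_pred=-12.3589  r=7.8789  x^+=-10.7201  v^+=-3.2129  a^+=2.1162
step 5: x_pred=-13.1326  r=12.6926  x^+=-10.4925  v^+=0.9624  a^+=4.4356
step 6: x_pred=-5.0817  r=10.6817  x^+=-2.8599  v^+=8.0865  a^+=6.3876
step 7: x_pred=14.0451  r=-19.8651  x^+=9.9132  v^+=14.7434  a^+=2.7574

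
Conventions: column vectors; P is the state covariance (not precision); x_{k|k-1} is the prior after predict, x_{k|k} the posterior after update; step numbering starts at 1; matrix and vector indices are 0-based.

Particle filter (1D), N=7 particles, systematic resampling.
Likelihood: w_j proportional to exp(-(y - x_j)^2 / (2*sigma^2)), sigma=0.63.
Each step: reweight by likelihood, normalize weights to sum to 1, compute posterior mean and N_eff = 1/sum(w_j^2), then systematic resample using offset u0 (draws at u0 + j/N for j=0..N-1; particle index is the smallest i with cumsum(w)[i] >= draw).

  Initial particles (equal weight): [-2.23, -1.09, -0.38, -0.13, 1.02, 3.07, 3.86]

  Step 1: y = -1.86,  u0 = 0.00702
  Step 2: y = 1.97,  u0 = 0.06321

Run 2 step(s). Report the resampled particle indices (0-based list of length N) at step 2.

resampled_idx = [5, 5, 5, 5, 6, 6, 6]

step 1: w=[0.6004, 0.3380, 0.0452, 0.0164, 0.0000, 0.0000, 0.0000]  mean=-1.7265  Neff=2.0965  idx=[0, 0, 0, 0, 0, 1, 1]
step 2: w=[0.0000, 0.0000, 0.0000, 0.0000, 0.0000, 0.5000, 0.5000]  mean=-1.0901  Neff=2.0003  idx=[5, 5, 5, 5, 6, 6, 6]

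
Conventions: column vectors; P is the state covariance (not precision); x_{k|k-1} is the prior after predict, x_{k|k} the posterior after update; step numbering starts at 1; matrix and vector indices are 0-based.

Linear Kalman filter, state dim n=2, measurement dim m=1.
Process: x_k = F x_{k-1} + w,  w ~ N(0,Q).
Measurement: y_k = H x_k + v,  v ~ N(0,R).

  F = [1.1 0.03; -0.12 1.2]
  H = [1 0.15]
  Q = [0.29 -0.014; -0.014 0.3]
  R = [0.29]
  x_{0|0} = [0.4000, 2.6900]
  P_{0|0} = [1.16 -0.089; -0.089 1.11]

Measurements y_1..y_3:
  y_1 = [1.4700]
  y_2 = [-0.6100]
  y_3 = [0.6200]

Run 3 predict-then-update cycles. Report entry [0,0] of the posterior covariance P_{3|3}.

P_post[0,0] = 0.2724

step 1: x^-=[0.5207, 3.1800]  P^-=[1.6887 -0.2443; -0.2443 1.9407]  S=[1.9491]  K=[0.8476; 0.0240]  nu=[0.4723]  x^+=[0.9210, 3.1913]  P^+=[0.2884 -0.2840; -0.2840 1.9396]
step 2: x^-=[1.1089, 3.7191]  P^-=[0.6220 -0.3561; -0.3561 3.1790]  S=[0.8767]  K=[0.6485; 0.1378]  nu=[-2.2767]  x^+=[-0.3677, 3.4054]  P^+=[0.2532 -0.4344; -0.4344 3.1623]
step 3: x^-=[-0.3023, 4.1306]  P^-=[0.5706 -0.5054; -0.5054 4.9825]  S=[0.8211]  K=[0.6026; 0.2947]  nu=[0.3027]  x^+=[-0.1199, 4.2198]  P^+=[0.2724 -0.6512; -0.6512 4.9112]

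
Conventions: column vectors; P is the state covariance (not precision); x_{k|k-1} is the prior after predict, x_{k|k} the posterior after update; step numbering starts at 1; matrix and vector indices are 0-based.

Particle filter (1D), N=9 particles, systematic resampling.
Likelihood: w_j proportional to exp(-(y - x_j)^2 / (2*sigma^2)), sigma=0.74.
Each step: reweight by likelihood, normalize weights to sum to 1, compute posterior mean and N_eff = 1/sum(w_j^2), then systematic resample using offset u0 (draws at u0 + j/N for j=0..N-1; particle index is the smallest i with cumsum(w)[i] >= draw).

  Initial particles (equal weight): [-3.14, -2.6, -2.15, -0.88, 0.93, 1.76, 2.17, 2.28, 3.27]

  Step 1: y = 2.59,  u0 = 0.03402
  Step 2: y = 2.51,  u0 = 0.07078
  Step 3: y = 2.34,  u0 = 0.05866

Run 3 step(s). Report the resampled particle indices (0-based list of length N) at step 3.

resampled_idx = [0, 1, 2, 3, 4, 4, 5, 6, 8]

step 1: w=[0.0000, 0.0000, 0.0000, 0.0000, 0.0266, 0.1756, 0.2803, 0.3016, 0.2159]  mean=2.3357  Neff=4.0372  idx=[5, 5, 6, 6, 6, 7, 7, 8, 8]
step 2: w=[0.0857, 0.0857, 0.1289, 0.1289, 0.1289, 0.1365, 0.1365, 0.0845, 0.0845]  mean=2.3157  Neff=8.6170  idx=[0, 2, 2, 3, 4, 5, 6, 7, 8]
step 3: w=[0.0976, 0.1293, 0.1293, 0.1293, 0.1293, 0.1323, 0.1323, 0.0603, 0.0603]  mean=2.2917  Neff=8.4257  idx=[0, 1, 2, 3, 4, 4, 5, 6, 8]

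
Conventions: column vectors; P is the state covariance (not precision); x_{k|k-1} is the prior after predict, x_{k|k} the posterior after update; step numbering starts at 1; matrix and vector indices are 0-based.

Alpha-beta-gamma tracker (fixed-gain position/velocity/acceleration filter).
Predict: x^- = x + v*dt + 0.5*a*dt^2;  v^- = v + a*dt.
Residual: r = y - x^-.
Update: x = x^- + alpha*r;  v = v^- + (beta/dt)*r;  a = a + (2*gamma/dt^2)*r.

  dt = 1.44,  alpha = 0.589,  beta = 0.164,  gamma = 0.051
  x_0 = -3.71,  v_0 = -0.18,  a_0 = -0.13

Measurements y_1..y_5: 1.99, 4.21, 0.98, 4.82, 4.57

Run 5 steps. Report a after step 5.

a_post = 0.1059

step 1: x_pred=-4.1040  r=6.0940  x^+=-0.5146  v^+=0.3268  a^+=0.1698
step 2: x_pred=0.1320  r=4.0780  x^+=2.5340  v^+=1.0357  a^+=0.3704
step 3: x_pred=4.4094  r=-3.4294  x^+=2.3895  v^+=1.1785  a^+=0.2017
step 4: x_pred=4.2956  r=0.5244  x^+=4.6045  v^+=1.5286  a^+=0.2275
step 5: x_pred=7.0415  r=-2.4715  x^+=5.5858  v^+=1.5747  a^+=0.1059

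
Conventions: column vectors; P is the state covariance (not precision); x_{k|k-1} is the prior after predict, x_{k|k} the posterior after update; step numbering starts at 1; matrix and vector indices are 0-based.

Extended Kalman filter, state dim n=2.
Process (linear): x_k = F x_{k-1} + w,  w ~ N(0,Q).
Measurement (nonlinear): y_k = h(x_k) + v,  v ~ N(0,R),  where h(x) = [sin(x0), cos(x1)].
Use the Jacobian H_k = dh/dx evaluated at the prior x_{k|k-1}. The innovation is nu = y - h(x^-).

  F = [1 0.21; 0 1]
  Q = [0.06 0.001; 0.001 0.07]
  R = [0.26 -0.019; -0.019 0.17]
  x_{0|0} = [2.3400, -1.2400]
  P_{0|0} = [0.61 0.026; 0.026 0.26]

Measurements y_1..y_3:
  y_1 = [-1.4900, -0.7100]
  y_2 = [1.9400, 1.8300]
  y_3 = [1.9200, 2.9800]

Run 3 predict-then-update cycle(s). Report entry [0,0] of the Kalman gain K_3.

step 1: x^-=[2.0796, -1.2400]  P^-=[0.6924 0.0816; 0.0816 0.3300]  H_jac=[-0.4871 0.0000; 0.0000 0.9458]  S=[0.4243 -0.0566; -0.0566 0.4652]  K=[-0.7855 0.0703; -0.0043 0.6704]  nu=[-2.3633, -1.0348]  x^+=[3.8633, -1.9237]  P^+=[0.4220 0.0284; 0.0284 0.1206]
step 2: x^-=[3.4593, -1.9237]  P^-=[0.4993 0.0547; 0.0547 0.1906]  H_jac=[-0.9499 0.0000; 0.0000 0.9384]  S=[0.7105 -0.0678; -0.0678 0.3378]  K=[-0.6657 0.0185; -0.0231 0.5248]  nu=[2.2524, 2.1756]  x^+=[2.0000, -0.8341]  P^+=[0.1826 0.0168; 0.0168 0.0955]
step 3: x^-=[1.8248, -0.8341]  P^-=[0.2539 0.0379; 0.0379 0.1655]  H_jac=[-0.2513 0.0000; 0.0000 0.7407]  S=[0.2760 -0.0261; -0.0261 0.2608]  K=[-0.2231 0.0853; 0.0100 0.4711]  nu=[0.9521, 2.3081]  x^+=[1.8094, 0.2628]  P^+=[0.2372 0.0253; 0.0253 0.1079]

K[0,0] = -0.2231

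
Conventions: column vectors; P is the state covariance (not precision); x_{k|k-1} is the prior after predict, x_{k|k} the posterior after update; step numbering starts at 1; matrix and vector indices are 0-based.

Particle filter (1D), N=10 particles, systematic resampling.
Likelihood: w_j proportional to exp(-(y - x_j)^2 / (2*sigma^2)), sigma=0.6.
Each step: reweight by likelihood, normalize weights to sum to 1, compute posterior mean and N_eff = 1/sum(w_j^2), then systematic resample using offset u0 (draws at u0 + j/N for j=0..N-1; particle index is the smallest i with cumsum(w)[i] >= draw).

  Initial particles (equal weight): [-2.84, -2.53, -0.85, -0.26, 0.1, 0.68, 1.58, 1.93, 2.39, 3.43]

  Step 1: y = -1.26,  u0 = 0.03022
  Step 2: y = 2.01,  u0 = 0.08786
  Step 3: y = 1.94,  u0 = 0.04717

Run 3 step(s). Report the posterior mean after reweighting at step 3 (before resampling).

step 1: w=[0.0247, 0.0844, 0.6280, 0.1978, 0.0608, 0.0043, 0.0000, 0.0000, 0.0000, 0.0000]  mean=-0.8601  Neff=2.2474  idx=[1, 2, 2, 2, 2, 2, 2, 2, 3, 3]
step 2: w=[0.0000, 0.0071, 0.0071, 0.0071, 0.0071, 0.0071, 0.0071, 0.0071, 0.4752, 0.4752]  mean=-0.2893  Neff=2.2129  idx=[8, 8, 8, 8, 8, 9, 9, 9, 9, 9]
step 3: w=[0.1000, 0.1000, 0.1000, 0.1000, 0.1000, 0.1000, 0.1000, 0.1000, 0.1000, 0.1000]  mean=-0.2600  Neff=10.0000  idx=[0, 1, 2, 3, 4, 5, 6, 7, 8, 9]

post_mean = -0.2600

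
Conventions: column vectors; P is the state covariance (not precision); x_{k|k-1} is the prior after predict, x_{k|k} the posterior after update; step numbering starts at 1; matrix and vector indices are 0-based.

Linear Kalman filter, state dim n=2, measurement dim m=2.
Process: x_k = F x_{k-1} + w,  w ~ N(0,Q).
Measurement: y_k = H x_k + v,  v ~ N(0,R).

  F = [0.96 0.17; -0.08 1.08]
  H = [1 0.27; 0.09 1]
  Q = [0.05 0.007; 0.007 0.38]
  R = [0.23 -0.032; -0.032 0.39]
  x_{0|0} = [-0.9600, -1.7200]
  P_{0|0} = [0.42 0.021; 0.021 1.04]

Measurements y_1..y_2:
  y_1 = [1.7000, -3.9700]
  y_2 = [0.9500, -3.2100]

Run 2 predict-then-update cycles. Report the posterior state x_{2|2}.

step 1: x^-=[-1.2140, -1.7808]  P^-=[0.4740 0.1872; 0.1872 1.5921]  S=[0.9211 0.6323; 0.6323 2.0196]  K=[0.6258 -0.0821; 0.1567 0.7476]  nu=[3.3948, -2.0799]  x^+=[1.0812, -2.8036]  P^+=[0.1646 -0.0669; -0.0669 0.2926]
step 2: x^-=[0.5614, -3.1144]  P^-=[0.1883 -0.0203; -0.0203 0.7338]  S=[0.4609 0.1623; 0.1623 1.1217]  K=[0.4192 -0.0637; 0.1644 0.6288]  nu=[1.2295, -0.1461]  x^+=[1.0860, -3.0041]  P^+=[0.1115 -0.0483; -0.0483 0.2443]

x_post = [1.0860, -3.0041]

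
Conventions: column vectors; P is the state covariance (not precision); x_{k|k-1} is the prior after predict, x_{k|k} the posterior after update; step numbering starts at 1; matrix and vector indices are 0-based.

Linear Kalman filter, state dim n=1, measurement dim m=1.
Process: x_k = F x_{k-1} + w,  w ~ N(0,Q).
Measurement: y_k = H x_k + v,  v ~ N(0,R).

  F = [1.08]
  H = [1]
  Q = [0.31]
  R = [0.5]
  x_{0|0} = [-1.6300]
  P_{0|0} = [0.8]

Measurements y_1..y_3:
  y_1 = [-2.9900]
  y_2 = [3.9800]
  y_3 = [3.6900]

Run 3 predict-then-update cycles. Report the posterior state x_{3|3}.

x_post = [2.6516]

step 1: x^-=[-1.7604]  P^-=[1.2431]  S=[1.7431]  K=[0.7132]  nu=[-1.2296]  x^+=[-2.6373]  P^+=[0.3566]
step 2: x^-=[-2.8483]  P^-=[0.7259]  S=[1.2259]  K=[0.5921]  nu=[6.8283]  x^+=[1.1950]  P^+=[0.2961]
step 3: x^-=[1.2906]  P^-=[0.6553]  S=[1.1553]  K=[0.5672]  nu=[2.3994]  x^+=[2.6516]  P^+=[0.2836]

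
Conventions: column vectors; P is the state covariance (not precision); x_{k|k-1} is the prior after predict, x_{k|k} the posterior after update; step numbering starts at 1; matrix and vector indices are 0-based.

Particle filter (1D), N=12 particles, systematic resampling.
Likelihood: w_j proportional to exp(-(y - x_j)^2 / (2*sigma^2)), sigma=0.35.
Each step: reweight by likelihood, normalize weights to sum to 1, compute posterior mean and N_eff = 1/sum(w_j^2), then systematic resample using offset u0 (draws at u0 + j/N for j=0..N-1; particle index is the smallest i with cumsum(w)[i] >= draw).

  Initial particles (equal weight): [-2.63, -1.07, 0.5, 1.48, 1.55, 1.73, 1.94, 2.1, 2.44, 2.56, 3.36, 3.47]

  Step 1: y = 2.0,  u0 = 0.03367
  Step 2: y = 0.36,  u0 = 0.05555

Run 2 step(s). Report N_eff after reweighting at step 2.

N_eff = 2.2464

step 1: w=[0.0000, 0.0000, 0.0000, 0.0792, 0.1044, 0.1772, 0.2352, 0.2291, 0.1083, 0.0664, 0.0001, 0.0000]  mean=1.9578  Neff=5.7959  idx=[3, 4, 5, 5, 6, 6, 6, 7, 7, 7, 8, 9]
step 2: w=[0.5898, 0.3048, 0.0465, 0.0465, 0.0037, 0.0037, 0.0037, 0.0004, 0.0004, 0.0004, 0.0000, 0.0000]  mean=1.5305  Neff=2.2464  idx=[0, 0, 0, 0, 0, 0, 0, 1, 1, 1, 1, 3]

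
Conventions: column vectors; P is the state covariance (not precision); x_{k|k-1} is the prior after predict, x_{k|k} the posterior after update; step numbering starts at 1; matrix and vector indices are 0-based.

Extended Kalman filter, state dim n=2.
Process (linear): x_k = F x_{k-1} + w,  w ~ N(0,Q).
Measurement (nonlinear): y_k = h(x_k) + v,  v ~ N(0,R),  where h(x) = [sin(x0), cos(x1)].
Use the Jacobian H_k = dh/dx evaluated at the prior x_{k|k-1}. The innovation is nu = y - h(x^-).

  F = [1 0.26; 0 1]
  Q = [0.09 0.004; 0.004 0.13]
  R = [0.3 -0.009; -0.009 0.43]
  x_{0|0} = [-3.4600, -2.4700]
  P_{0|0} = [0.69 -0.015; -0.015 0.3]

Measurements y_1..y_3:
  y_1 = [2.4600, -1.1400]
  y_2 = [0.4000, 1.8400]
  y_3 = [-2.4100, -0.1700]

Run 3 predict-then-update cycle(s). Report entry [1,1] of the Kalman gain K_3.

step 1: x^-=[-4.1022, -2.4700]  P^-=[0.7925 0.0670; 0.0670 0.4300]  H_jac=[-0.5730 0.0000; 0.0000 0.6222]  S=[0.5602 -0.0329; -0.0329 0.5965]  K=[-0.8091 0.0253; -0.0423 0.4462]  nu=[1.6405, -0.3572]  x^+=[-5.4385, -2.6988]  P^+=[0.4240 0.0292; 0.0292 0.3090]
step 2: x^-=[-6.1402, -2.6988]  P^-=[0.5501 0.1135; 0.1135 0.4390]  H_jac=[0.9898 0.0000; 0.0000 0.4284]  S=[0.8389 0.0391; 0.0391 0.5106]  K=[0.6469 0.0457; 0.1172 0.3594]  nu=[0.2575, 2.7436]  x^+=[-5.8484, -1.6827]  P^+=[0.1956 0.0322; 0.0322 0.3582]
step 3: x^-=[-6.2859, -1.6827]  P^-=[0.3266 0.1294; 0.1294 0.4882]  H_jac=[1.0000 0.0000; 0.0000 0.9937]  S=[0.6266 0.1196; 0.1196 0.9121]  K=[0.5070 0.0745; 0.1077 0.5178]  nu=[-2.4073, -0.0584]  x^+=[-7.5108, -1.9721]  P^+=[0.1514 0.0276; 0.0276 0.2231]

K[1,1] = 0.5178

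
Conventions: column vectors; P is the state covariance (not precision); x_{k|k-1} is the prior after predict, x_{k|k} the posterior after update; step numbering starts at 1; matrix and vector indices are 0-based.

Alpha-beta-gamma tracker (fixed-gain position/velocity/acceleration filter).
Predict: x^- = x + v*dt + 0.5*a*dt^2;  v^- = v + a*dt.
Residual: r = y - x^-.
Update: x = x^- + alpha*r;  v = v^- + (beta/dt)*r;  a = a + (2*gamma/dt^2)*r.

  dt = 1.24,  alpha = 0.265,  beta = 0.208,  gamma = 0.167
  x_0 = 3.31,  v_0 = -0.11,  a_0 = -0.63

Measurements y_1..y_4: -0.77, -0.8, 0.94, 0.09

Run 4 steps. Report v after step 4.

step 1: x_pred=2.6893  r=-3.4593  x^+=1.7726  v^+=-1.4715  a^+=-1.3814
step 2: x_pred=-1.1141  r=0.3141  x^+=-1.0309  v^+=-3.1317  a^+=-1.3132
step 3: x_pred=-5.9238  r=6.8638  x^+=-4.1049  v^+=-3.6088  a^+=0.1778
step 4: x_pred=-8.4431  r=8.5331  x^+=-6.1818  v^+=-1.9570  a^+=2.0313

v_post = -1.9570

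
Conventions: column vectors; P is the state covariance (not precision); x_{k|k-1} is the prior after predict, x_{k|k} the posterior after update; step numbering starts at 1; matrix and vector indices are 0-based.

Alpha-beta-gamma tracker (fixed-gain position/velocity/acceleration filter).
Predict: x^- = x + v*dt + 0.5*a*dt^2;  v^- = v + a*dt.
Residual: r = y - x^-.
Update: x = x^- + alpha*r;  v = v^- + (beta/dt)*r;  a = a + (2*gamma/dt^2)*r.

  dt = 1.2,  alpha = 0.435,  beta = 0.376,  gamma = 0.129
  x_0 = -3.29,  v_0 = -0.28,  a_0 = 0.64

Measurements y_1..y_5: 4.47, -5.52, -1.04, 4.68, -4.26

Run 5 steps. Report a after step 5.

step 1: x_pred=-3.1652  r=7.6352  x^+=0.1561  v^+=2.8804  a^+=2.0080
step 2: x_pred=5.0583  r=-10.5783  x^+=0.4567  v^+=1.9754  a^+=0.1127
step 3: x_pred=2.9084  r=-3.9484  x^+=1.1908  v^+=0.8735  a^+=-0.5947
step 4: x_pred=1.8108  r=2.8692  x^+=3.0589  v^+=1.0588  a^+=-0.0807
step 5: x_pred=4.2714  r=-8.5314  x^+=0.5603  v^+=-1.7111  a^+=-1.6092

a_post = -1.6092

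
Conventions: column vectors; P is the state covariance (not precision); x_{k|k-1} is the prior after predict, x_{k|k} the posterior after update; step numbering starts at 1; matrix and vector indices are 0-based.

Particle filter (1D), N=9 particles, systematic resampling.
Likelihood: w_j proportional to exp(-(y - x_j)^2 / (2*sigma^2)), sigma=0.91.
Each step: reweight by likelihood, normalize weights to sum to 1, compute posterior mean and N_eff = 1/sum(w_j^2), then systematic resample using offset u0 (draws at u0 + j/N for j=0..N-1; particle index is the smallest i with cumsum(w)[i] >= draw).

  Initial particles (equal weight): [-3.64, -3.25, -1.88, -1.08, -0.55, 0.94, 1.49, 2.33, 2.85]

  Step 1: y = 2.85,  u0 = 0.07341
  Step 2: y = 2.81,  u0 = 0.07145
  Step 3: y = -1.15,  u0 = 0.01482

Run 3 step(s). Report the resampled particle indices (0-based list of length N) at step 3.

step 1: w=[0.0000, 0.0000, 0.0000, 0.0000, 0.0004, 0.0483, 0.1431, 0.3712, 0.4370]  mean=2.3687  Neff=2.8444  idx=[6, 6, 7, 7, 7, 8, 8, 8, 8]
step 2: w=[0.0478, 0.0478, 0.1191, 0.1191, 0.1191, 0.1368, 0.1368, 0.1368, 0.1368]  mean=2.5341  Neff=8.2001  idx=[1, 2, 3, 4, 5, 6, 7, 7, 8]
step 3: w=[0.8650, 0.0388, 0.0388, 0.0388, 0.0037, 0.0037, 0.0037, 0.0037, 0.0037]  mean=1.6130  Neff=1.3283  idx=[0, 0, 0, 0, 0, 0, 0, 0, 1]

resampled_idx = [0, 0, 0, 0, 0, 0, 0, 0, 1]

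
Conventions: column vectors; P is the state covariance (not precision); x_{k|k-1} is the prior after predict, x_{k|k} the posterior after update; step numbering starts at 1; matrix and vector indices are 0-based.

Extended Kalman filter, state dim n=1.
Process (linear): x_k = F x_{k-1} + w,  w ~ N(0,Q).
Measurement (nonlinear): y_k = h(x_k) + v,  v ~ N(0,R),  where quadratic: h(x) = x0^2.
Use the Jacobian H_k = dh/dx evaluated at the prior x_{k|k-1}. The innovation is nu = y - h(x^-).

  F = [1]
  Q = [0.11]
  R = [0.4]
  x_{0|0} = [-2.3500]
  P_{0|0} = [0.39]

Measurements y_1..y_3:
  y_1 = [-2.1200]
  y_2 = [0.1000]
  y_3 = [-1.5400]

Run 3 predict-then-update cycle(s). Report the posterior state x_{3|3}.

x_post = [0.0108]

step 1: x^-=[-2.3500]  P^-=[0.5000]  H_jac=[-4.7000]  S=[11.4450]  K=[-0.2053]  nu=[-7.6425]  x^+=[-0.7808]  P^+=[0.0175]
step 2: x^-=[-0.7808]  P^-=[0.1275]  H_jac=[-1.5615]  S=[0.7108]  K=[-0.2800]  nu=[-0.5096]  x^+=[-0.6381]  P^+=[0.0717]
step 3: x^-=[-0.6381]  P^-=[0.1817]  H_jac=[-1.2761]  S=[0.6960]  K=[-0.3332]  nu=[-1.9471]  x^+=[0.0108]  P^+=[0.1045]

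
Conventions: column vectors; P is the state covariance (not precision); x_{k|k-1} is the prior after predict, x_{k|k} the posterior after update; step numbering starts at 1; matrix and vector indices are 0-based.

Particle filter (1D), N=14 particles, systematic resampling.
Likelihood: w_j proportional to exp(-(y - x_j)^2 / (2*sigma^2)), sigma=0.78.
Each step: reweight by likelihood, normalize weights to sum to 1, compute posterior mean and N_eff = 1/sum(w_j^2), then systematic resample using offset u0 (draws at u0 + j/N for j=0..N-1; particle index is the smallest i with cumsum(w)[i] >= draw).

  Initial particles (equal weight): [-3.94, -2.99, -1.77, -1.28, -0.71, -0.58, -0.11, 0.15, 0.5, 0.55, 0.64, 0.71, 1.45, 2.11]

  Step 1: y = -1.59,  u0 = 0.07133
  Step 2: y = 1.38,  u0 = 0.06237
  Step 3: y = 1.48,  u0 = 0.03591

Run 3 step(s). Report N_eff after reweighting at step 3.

N_eff = 11.5357

step 1: w=[0.0031, 0.0588, 0.2865, 0.2718, 0.1557, 0.1272, 0.0486, 0.0244, 0.0081, 0.0068, 0.0049, 0.0038, 0.0001, 0.0000]  mean=-1.2152  Neff=4.9273  idx=[2, 2, 2, 2, 3, 3, 3, 3, 4, 4, 5, 5, 6, 12]
step 2: w=[0.0002, 0.0002, 0.0002, 0.0002, 0.0023, 0.0023, 0.0023, 0.0023, 0.0211, 0.0211, 0.0325, 0.0325, 0.1231, 0.7599]  mean=1.0076  Neff=1.6789  idx=[10, 12, 12, 13, 13, 13, 13, 13, 13, 13, 13, 13, 13, 13]
step 3: w=[0.0027, 0.0111, 0.0111, 0.0886, 0.0886, 0.0886, 0.0886, 0.0886, 0.0886, 0.0886, 0.0886, 0.0886, 0.0886, 0.0886]  mean=1.4098  Neff=11.5357  idx=[3, 3, 4, 5, 6, 7, 7, 8, 9, 10, 11, 11, 12, 13]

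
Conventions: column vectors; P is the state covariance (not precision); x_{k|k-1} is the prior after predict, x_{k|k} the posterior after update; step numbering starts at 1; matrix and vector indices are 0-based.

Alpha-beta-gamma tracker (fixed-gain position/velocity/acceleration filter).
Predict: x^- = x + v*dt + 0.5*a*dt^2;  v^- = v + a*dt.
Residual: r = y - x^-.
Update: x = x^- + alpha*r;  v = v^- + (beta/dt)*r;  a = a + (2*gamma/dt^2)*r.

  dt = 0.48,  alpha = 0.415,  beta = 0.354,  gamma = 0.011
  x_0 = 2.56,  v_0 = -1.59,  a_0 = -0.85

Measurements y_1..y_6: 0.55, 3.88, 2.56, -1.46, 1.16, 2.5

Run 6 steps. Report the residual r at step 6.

step 1: x_pred=1.6989  r=-1.1489  x^+=1.2221  v^+=-2.8453  a^+=-0.9597
step 2: x_pred=-0.2542  r=4.1342  x^+=1.4615  v^+=-0.2570  a^+=-0.5649
step 3: x_pred=1.2731  r=1.2869  x^+=1.8071  v^+=0.4210  a^+=-0.4421
step 4: x_pred=1.9583  r=-3.4183  x^+=0.5397  v^+=-2.3122  a^+=-0.7685
step 5: x_pred=-0.6587  r=1.8187  x^+=0.0961  v^+=-1.3398  a^+=-0.5948
step 6: x_pred=-0.6155  r=3.1155  x^+=0.6774  v^+=0.6724  a^+=-0.2973

resid = 3.1155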